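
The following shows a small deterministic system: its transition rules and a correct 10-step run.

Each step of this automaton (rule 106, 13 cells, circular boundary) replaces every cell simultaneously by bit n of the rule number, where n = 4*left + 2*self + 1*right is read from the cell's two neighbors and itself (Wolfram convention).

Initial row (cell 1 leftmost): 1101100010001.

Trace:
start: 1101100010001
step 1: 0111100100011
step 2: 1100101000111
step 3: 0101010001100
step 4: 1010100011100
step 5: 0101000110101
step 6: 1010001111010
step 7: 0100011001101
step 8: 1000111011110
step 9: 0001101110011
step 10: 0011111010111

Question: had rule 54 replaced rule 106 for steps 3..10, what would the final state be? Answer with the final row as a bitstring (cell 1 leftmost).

(re-executing steps 3..10 under rule 54; state before step 3: 1100101000111)
step 3: 0011111101000
step 4: 0100000011100
step 5: 1110000100010
step 6: 0001001110111
step 7: 1011110001000
step 8: 1100001011101
step 9: 0010011100010
step 10: 0111100010111

0111100010111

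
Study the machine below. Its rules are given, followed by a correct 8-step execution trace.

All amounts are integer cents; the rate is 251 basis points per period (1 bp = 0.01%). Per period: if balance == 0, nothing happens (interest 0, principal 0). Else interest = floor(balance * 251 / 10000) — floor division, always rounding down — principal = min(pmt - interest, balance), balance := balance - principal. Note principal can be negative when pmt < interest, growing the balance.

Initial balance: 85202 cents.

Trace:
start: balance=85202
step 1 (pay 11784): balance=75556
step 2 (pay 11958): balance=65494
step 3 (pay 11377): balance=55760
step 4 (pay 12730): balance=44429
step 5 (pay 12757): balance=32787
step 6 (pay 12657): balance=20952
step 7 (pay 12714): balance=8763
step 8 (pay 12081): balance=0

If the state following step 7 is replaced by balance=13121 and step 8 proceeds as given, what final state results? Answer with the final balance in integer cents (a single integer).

state after step 7 := balance=13121
step 8 (pay 12081): balance=1369

1369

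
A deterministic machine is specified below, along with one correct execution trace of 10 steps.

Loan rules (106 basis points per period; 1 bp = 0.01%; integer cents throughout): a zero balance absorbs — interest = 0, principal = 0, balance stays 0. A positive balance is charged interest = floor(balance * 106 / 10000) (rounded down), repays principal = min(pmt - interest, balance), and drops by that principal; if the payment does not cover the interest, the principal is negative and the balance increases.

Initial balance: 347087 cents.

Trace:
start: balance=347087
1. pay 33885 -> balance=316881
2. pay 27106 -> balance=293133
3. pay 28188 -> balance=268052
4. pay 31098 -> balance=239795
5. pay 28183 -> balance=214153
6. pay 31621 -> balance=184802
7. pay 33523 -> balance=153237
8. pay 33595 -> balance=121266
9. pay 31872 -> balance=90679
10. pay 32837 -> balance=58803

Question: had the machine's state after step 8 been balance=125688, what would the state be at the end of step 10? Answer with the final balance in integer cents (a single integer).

63319

state after step 8 := balance=125688
9. pay 31872 -> balance=95148
10. pay 32837 -> balance=63319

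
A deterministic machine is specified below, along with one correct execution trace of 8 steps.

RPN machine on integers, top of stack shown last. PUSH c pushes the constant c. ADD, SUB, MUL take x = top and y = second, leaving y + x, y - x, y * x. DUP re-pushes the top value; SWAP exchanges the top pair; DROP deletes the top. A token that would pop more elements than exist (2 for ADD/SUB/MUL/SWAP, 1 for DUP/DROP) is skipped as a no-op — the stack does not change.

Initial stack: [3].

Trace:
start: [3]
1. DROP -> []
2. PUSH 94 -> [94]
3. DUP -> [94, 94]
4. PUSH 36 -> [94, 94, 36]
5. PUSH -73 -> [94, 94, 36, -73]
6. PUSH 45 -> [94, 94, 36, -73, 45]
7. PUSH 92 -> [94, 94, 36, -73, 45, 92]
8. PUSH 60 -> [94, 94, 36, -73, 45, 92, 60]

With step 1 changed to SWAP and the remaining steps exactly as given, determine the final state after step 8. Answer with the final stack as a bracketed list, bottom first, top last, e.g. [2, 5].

(re-executing from step 1 with the substitution; state before step 1: [3])
1. SWAP -> [3]
2. PUSH 94 -> [3, 94]
3. DUP -> [3, 94, 94]
4. PUSH 36 -> [3, 94, 94, 36]
5. PUSH -73 -> [3, 94, 94, 36, -73]
6. PUSH 45 -> [3, 94, 94, 36, -73, 45]
7. PUSH 92 -> [3, 94, 94, 36, -73, 45, 92]
8. PUSH 60 -> [3, 94, 94, 36, -73, 45, 92, 60]

[3, 94, 94, 36, -73, 45, 92, 60]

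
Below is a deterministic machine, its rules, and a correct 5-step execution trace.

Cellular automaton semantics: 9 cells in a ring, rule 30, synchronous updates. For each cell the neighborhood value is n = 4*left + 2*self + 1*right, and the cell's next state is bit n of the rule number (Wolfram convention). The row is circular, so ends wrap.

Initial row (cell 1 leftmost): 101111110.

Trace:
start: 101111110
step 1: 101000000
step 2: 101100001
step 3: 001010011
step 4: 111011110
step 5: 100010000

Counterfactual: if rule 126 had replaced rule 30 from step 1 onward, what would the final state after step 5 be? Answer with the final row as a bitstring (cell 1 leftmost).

011000011

(re-executing steps 1..5 under rule 126; state before step 1: 101111110)
step 1: 111000011
step 2: 001100110
step 3: 011111111
step 4: 110000001
step 5: 011000011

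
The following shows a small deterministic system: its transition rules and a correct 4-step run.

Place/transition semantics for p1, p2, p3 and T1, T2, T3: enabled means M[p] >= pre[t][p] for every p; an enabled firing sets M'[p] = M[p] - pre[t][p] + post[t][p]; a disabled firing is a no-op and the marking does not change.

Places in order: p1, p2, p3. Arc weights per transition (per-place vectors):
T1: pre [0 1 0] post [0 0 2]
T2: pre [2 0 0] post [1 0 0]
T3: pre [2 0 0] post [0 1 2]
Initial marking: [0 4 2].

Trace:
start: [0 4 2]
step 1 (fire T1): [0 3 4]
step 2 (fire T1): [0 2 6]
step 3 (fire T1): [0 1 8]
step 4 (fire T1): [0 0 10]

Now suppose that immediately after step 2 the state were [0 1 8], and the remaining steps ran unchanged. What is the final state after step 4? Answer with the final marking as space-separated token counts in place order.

state after step 2 := [0 1 8]
step 3 (fire T1): [0 0 10]
step 4 (fire T1): [0 0 10]

0 0 10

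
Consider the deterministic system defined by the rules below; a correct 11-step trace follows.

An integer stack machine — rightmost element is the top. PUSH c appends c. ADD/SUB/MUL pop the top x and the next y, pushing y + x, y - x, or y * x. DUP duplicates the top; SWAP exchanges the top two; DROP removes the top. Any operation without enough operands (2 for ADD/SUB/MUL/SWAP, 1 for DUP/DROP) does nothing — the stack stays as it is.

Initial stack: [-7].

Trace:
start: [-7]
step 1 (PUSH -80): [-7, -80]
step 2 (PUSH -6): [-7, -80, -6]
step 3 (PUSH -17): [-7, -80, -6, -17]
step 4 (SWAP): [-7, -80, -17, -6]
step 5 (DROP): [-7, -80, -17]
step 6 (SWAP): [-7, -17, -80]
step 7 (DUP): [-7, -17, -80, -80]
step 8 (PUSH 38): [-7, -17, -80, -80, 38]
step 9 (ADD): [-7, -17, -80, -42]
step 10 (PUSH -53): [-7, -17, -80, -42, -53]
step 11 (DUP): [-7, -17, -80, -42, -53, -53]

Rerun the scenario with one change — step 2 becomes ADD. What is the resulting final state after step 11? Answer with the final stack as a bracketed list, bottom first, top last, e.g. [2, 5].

[-17, 21, -53, -53]

(re-executing from step 2 with the substitution; state before step 2: [-7, -80])
step 2 (ADD): [-87]
step 3 (PUSH -17): [-87, -17]
step 4 (SWAP): [-17, -87]
step 5 (DROP): [-17]
step 6 (SWAP): [-17]
step 7 (DUP): [-17, -17]
step 8 (PUSH 38): [-17, -17, 38]
step 9 (ADD): [-17, 21]
step 10 (PUSH -53): [-17, 21, -53]
step 11 (DUP): [-17, 21, -53, -53]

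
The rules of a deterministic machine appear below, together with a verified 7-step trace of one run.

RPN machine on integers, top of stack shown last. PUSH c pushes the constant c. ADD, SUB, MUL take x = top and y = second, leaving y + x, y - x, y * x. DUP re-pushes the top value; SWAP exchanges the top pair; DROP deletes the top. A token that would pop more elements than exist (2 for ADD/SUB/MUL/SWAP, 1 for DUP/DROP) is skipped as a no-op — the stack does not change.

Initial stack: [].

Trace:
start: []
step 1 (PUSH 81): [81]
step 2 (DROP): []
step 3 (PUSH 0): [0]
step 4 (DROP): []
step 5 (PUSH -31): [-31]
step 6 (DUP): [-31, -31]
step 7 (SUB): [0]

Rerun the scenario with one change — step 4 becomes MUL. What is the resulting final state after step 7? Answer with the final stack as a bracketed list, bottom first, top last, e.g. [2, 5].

[0, 0]

(re-executing from step 4 with the substitution; state before step 4: [0])
step 4 (MUL): [0]
step 5 (PUSH -31): [0, -31]
step 6 (DUP): [0, -31, -31]
step 7 (SUB): [0, 0]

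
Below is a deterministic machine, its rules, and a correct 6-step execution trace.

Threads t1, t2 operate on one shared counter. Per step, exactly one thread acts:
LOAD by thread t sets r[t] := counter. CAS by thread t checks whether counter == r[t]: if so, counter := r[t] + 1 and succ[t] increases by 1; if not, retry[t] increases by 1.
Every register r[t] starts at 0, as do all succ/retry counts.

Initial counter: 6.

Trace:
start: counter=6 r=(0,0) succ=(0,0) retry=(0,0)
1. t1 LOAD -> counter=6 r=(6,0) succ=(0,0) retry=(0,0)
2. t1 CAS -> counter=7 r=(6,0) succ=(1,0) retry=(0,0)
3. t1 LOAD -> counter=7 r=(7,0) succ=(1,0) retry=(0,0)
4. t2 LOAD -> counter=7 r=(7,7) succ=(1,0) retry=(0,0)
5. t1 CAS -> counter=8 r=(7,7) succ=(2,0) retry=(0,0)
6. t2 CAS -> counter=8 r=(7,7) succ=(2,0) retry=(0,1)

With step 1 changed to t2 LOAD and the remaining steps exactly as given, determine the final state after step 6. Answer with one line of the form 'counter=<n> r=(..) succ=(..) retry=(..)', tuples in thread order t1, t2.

counter=7 r=(6,6) succ=(1,0) retry=(1,1)

(re-executing from step 1 with the substitution; state before step 1: counter=6 r=(0,0) succ=(0,0) retry=(0,0))
1. t2 LOAD -> counter=6 r=(0,6) succ=(0,0) retry=(0,0)
2. t1 CAS -> counter=6 r=(0,6) succ=(0,0) retry=(1,0)
3. t1 LOAD -> counter=6 r=(6,6) succ=(0,0) retry=(1,0)
4. t2 LOAD -> counter=6 r=(6,6) succ=(0,0) retry=(1,0)
5. t1 CAS -> counter=7 r=(6,6) succ=(1,0) retry=(1,0)
6. t2 CAS -> counter=7 r=(6,6) succ=(1,0) retry=(1,1)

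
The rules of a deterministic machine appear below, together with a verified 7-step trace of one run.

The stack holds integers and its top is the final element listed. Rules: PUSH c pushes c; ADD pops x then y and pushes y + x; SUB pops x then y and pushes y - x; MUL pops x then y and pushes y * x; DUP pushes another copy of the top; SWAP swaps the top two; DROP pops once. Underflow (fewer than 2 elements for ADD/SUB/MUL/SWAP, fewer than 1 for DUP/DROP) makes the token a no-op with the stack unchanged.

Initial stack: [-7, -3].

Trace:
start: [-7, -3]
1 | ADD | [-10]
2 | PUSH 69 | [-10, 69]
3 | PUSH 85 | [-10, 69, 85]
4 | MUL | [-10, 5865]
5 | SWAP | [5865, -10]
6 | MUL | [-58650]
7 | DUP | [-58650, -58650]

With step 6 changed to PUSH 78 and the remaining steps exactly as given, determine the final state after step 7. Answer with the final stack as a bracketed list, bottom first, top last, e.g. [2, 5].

[5865, -10, 78, 78]

(re-executing from step 6 with the substitution; state before step 6: [5865, -10])
6 | PUSH 78 | [5865, -10, 78]
7 | DUP | [5865, -10, 78, 78]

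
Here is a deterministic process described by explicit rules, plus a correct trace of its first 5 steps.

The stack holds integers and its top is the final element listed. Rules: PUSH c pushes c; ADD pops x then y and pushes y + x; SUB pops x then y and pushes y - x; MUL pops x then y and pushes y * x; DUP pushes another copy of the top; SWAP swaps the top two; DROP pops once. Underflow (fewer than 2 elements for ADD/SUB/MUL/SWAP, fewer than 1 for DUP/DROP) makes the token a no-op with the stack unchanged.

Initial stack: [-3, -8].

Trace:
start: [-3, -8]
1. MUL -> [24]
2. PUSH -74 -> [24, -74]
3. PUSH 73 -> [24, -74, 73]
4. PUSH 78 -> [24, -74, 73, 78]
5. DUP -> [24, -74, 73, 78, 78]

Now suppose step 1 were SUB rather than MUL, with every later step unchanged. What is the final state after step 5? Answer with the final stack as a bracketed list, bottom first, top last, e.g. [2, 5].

(re-executing from step 1 with the substitution; state before step 1: [-3, -8])
1. SUB -> [5]
2. PUSH -74 -> [5, -74]
3. PUSH 73 -> [5, -74, 73]
4. PUSH 78 -> [5, -74, 73, 78]
5. DUP -> [5, -74, 73, 78, 78]

[5, -74, 73, 78, 78]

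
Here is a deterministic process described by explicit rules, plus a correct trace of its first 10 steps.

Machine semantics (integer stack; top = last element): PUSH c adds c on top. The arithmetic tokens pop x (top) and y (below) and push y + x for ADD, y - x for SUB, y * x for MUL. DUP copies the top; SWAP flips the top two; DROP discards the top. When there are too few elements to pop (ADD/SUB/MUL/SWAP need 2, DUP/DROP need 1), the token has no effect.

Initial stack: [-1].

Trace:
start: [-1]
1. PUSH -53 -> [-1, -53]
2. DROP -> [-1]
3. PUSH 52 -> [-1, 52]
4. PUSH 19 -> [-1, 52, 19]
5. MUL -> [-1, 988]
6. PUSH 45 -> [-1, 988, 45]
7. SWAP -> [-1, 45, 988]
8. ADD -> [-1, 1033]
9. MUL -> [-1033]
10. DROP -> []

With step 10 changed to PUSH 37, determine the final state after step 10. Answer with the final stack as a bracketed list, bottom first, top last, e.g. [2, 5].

[-1033, 37]

(re-executing from step 10 with the substitution; state before step 10: [-1033])
10. PUSH 37 -> [-1033, 37]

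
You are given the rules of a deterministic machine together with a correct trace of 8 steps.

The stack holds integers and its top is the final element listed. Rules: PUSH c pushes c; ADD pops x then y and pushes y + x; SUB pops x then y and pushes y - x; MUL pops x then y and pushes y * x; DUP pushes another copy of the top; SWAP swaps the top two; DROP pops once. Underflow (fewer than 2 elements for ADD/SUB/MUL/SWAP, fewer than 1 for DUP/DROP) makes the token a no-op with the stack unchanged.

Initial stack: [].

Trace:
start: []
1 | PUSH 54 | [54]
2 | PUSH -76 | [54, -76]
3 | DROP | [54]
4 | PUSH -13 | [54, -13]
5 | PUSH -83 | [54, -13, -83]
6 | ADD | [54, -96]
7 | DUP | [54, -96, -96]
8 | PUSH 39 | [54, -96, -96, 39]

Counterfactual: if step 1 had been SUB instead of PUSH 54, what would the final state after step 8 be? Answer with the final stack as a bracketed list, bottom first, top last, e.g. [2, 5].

(re-executing from step 1 with the substitution; state before step 1: [])
1 | SUB | []
2 | PUSH -76 | [-76]
3 | DROP | []
4 | PUSH -13 | [-13]
5 | PUSH -83 | [-13, -83]
6 | ADD | [-96]
7 | DUP | [-96, -96]
8 | PUSH 39 | [-96, -96, 39]

[-96, -96, 39]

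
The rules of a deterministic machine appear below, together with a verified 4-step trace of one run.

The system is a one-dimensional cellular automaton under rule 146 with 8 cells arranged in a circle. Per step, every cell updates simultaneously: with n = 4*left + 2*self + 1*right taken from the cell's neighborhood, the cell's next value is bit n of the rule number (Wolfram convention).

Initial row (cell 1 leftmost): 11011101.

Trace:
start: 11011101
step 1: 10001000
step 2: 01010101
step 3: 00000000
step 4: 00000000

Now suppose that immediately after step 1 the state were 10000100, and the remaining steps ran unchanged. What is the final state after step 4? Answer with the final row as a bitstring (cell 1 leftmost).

01001000

state after step 1 := 10000100
step 2: 01001011
step 3: 00110000
step 4: 01001000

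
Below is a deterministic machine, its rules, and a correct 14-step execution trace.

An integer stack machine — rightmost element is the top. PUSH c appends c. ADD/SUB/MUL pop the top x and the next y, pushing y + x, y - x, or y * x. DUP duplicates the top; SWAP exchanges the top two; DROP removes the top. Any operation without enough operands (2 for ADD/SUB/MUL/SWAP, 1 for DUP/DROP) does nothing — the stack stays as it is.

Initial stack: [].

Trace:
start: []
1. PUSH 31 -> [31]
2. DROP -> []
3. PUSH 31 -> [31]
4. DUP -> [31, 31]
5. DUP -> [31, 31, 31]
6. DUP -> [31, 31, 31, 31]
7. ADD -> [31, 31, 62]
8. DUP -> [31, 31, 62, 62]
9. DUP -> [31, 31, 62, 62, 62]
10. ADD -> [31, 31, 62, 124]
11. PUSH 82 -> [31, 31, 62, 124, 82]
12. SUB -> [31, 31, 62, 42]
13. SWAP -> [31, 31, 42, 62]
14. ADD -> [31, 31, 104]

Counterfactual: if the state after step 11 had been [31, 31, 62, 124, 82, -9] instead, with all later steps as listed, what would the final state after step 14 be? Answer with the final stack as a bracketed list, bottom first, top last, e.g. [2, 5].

state after step 11 := [31, 31, 62, 124, 82, -9]
12. SUB -> [31, 31, 62, 124, 91]
13. SWAP -> [31, 31, 62, 91, 124]
14. ADD -> [31, 31, 62, 215]

[31, 31, 62, 215]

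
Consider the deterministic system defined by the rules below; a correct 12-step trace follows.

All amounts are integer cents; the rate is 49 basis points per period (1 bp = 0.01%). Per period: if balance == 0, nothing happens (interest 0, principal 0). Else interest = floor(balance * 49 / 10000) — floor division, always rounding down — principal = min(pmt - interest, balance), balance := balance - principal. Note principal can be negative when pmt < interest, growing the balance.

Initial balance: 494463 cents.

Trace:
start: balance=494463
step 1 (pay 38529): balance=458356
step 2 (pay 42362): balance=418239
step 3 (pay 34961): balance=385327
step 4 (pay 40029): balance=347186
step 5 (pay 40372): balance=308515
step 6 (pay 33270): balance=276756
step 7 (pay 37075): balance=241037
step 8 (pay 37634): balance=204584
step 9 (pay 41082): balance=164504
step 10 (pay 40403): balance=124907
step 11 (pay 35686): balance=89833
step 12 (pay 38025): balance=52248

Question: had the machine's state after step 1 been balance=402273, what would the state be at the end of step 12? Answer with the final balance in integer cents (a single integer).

0

state after step 1 := balance=402273
step 2 (pay 42362): balance=361882
step 3 (pay 34961): balance=328694
step 4 (pay 40029): balance=290275
step 5 (pay 40372): balance=251325
step 6 (pay 33270): balance=219286
step 7 (pay 37075): balance=183285
step 8 (pay 37634): balance=146549
step 9 (pay 41082): balance=106185
step 10 (pay 40403): balance=66302
step 11 (pay 35686): balance=30940
step 12 (pay 38025): balance=0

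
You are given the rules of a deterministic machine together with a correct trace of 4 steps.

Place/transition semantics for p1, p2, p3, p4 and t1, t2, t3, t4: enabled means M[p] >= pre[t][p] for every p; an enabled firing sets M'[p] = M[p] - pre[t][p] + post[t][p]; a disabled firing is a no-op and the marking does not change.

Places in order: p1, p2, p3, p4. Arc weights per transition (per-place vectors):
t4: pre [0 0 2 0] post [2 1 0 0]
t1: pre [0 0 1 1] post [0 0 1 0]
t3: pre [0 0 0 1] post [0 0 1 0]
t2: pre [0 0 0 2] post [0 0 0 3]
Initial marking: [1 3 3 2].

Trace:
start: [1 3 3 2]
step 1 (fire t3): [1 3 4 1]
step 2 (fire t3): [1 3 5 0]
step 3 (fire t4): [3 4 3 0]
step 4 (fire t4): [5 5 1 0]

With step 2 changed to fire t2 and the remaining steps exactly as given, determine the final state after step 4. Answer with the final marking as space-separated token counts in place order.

5 5 0 1

(re-executing from step 2 with the substitution; state before step 2: [1 3 4 1])
step 2 (fire t2): [1 3 4 1]
step 3 (fire t4): [3 4 2 1]
step 4 (fire t4): [5 5 0 1]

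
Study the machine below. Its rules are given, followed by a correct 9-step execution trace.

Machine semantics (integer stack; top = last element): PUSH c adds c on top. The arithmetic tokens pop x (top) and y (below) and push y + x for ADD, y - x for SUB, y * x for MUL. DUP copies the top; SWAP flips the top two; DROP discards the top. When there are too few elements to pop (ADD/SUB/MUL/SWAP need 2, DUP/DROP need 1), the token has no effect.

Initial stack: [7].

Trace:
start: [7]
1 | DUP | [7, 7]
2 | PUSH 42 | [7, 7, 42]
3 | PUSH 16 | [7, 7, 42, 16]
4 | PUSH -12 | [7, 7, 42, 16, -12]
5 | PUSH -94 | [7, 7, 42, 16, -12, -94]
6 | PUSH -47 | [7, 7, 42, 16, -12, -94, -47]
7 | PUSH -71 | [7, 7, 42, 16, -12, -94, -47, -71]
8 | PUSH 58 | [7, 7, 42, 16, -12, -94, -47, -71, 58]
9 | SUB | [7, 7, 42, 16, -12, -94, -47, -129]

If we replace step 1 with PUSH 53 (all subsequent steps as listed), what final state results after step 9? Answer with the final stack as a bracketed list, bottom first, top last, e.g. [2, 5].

[7, 53, 42, 16, -12, -94, -47, -129]

(re-executing from step 1 with the substitution; state before step 1: [7])
1 | PUSH 53 | [7, 53]
2 | PUSH 42 | [7, 53, 42]
3 | PUSH 16 | [7, 53, 42, 16]
4 | PUSH -12 | [7, 53, 42, 16, -12]
5 | PUSH -94 | [7, 53, 42, 16, -12, -94]
6 | PUSH -47 | [7, 53, 42, 16, -12, -94, -47]
7 | PUSH -71 | [7, 53, 42, 16, -12, -94, -47, -71]
8 | PUSH 58 | [7, 53, 42, 16, -12, -94, -47, -71, 58]
9 | SUB | [7, 53, 42, 16, -12, -94, -47, -129]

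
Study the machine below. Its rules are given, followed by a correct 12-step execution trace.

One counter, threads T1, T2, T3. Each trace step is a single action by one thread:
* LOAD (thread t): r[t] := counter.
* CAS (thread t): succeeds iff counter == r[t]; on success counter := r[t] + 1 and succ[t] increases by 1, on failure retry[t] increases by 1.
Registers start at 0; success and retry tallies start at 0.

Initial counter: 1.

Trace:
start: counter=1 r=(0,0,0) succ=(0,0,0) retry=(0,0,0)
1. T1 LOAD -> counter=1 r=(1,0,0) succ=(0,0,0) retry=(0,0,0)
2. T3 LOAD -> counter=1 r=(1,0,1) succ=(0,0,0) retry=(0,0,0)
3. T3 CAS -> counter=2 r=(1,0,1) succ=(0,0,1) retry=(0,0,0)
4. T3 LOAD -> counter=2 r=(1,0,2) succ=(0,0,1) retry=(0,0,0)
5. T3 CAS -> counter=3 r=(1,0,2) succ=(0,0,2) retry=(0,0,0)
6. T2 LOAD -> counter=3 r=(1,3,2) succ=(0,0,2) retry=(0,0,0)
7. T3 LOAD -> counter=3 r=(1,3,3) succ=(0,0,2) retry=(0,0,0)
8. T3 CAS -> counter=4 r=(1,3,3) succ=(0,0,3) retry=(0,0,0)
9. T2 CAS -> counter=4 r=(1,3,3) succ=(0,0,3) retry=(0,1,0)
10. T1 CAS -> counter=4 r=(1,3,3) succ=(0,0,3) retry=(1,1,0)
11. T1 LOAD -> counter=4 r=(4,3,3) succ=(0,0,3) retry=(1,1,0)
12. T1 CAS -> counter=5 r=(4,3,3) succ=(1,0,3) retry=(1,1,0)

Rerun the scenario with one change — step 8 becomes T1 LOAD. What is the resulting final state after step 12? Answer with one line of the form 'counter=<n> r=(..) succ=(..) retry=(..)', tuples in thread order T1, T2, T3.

counter=5 r=(4,3,3) succ=(1,1,2) retry=(1,0,0)

(re-executing from step 8 with the substitution; state before step 8: counter=3 r=(1,3,3) succ=(0,0,2) retry=(0,0,0))
8. T1 LOAD -> counter=3 r=(3,3,3) succ=(0,0,2) retry=(0,0,0)
9. T2 CAS -> counter=4 r=(3,3,3) succ=(0,1,2) retry=(0,0,0)
10. T1 CAS -> counter=4 r=(3,3,3) succ=(0,1,2) retry=(1,0,0)
11. T1 LOAD -> counter=4 r=(4,3,3) succ=(0,1,2) retry=(1,0,0)
12. T1 CAS -> counter=5 r=(4,3,3) succ=(1,1,2) retry=(1,0,0)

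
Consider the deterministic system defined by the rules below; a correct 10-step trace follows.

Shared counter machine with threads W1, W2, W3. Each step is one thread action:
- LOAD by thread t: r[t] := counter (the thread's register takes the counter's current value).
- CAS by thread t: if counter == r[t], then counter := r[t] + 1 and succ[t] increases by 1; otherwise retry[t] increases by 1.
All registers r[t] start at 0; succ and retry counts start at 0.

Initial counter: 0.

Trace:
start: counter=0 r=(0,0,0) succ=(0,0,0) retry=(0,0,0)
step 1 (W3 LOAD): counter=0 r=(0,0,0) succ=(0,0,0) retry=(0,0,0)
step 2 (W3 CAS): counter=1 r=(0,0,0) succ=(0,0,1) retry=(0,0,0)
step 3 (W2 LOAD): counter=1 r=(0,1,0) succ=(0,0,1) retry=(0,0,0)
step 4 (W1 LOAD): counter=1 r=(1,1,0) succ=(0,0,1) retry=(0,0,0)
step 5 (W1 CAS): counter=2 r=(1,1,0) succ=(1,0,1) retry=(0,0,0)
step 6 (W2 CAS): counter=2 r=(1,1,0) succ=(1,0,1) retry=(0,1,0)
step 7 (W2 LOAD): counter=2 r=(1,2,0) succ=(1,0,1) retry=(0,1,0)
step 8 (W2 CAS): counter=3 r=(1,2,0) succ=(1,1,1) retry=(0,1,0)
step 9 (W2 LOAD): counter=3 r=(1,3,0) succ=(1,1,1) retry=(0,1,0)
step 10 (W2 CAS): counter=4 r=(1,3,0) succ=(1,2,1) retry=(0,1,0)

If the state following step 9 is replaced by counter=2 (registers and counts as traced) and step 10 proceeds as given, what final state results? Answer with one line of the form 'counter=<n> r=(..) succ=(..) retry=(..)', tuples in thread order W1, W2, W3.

counter=2 r=(1,3,0) succ=(1,1,1) retry=(0,2,0)

state after step 9 := counter=2 r=(1,3,0) succ=(1,1,1) retry=(0,1,0)
step 10 (W2 CAS): counter=2 r=(1,3,0) succ=(1,1,1) retry=(0,2,0)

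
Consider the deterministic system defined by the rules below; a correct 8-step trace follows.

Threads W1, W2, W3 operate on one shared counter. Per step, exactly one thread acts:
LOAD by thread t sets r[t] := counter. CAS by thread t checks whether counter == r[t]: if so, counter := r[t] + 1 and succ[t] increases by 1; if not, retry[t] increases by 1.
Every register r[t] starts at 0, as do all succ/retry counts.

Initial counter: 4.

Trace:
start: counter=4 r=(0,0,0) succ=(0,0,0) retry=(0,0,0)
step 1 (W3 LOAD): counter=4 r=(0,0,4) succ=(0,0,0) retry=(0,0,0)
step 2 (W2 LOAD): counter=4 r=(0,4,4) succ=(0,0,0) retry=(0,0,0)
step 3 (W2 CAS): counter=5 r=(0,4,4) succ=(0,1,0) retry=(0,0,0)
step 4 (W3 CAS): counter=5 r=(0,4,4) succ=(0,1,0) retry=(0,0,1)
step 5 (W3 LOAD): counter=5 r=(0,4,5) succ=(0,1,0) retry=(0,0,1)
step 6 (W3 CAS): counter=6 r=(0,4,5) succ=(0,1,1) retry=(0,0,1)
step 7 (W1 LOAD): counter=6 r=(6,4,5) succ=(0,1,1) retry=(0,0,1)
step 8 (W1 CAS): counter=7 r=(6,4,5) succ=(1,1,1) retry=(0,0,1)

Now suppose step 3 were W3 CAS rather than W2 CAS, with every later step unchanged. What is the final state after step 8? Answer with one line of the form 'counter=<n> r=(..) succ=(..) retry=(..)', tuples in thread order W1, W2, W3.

counter=7 r=(6,4,5) succ=(1,0,2) retry=(0,0,1)

(re-executing from step 3 with the substitution; state before step 3: counter=4 r=(0,4,4) succ=(0,0,0) retry=(0,0,0))
step 3 (W3 CAS): counter=5 r=(0,4,4) succ=(0,0,1) retry=(0,0,0)
step 4 (W3 CAS): counter=5 r=(0,4,4) succ=(0,0,1) retry=(0,0,1)
step 5 (W3 LOAD): counter=5 r=(0,4,5) succ=(0,0,1) retry=(0,0,1)
step 6 (W3 CAS): counter=6 r=(0,4,5) succ=(0,0,2) retry=(0,0,1)
step 7 (W1 LOAD): counter=6 r=(6,4,5) succ=(0,0,2) retry=(0,0,1)
step 8 (W1 CAS): counter=7 r=(6,4,5) succ=(1,0,2) retry=(0,0,1)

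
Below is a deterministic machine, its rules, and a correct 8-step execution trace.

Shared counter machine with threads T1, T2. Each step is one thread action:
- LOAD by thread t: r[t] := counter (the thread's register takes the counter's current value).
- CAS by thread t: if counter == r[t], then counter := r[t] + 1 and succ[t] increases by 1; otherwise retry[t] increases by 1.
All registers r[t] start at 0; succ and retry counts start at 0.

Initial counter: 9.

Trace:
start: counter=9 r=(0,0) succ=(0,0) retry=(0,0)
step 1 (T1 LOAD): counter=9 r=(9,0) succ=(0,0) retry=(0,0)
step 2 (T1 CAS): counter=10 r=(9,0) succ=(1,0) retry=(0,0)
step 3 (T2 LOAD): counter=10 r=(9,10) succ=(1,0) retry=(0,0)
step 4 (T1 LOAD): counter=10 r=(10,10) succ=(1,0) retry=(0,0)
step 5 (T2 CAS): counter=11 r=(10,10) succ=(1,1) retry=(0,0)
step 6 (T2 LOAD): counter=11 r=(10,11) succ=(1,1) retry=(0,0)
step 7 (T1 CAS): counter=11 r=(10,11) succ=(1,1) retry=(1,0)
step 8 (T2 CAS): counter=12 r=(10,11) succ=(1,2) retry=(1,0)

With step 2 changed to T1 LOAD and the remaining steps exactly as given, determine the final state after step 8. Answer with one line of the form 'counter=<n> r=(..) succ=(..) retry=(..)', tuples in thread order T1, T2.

counter=11 r=(9,10) succ=(0,2) retry=(1,0)

(re-executing from step 2 with the substitution; state before step 2: counter=9 r=(9,0) succ=(0,0) retry=(0,0))
step 2 (T1 LOAD): counter=9 r=(9,0) succ=(0,0) retry=(0,0)
step 3 (T2 LOAD): counter=9 r=(9,9) succ=(0,0) retry=(0,0)
step 4 (T1 LOAD): counter=9 r=(9,9) succ=(0,0) retry=(0,0)
step 5 (T2 CAS): counter=10 r=(9,9) succ=(0,1) retry=(0,0)
step 6 (T2 LOAD): counter=10 r=(9,10) succ=(0,1) retry=(0,0)
step 7 (T1 CAS): counter=10 r=(9,10) succ=(0,1) retry=(1,0)
step 8 (T2 CAS): counter=11 r=(9,10) succ=(0,2) retry=(1,0)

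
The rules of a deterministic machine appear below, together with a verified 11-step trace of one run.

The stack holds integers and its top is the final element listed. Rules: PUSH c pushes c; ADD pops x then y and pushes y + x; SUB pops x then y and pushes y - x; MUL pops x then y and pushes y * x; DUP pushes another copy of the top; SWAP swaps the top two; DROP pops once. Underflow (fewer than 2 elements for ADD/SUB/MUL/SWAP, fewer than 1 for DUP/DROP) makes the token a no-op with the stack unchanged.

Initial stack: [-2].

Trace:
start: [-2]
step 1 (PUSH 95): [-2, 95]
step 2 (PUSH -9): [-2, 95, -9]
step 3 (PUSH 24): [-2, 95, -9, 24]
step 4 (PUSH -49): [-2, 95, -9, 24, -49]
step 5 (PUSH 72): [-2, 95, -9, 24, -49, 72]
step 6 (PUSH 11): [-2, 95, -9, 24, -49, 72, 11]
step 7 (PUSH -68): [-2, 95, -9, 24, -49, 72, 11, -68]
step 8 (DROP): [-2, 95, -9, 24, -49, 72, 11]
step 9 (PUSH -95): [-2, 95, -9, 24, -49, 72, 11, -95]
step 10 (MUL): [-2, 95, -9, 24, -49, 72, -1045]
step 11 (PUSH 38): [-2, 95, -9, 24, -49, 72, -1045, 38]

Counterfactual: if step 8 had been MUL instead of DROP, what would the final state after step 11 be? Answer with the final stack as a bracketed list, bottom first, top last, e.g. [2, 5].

(re-executing from step 8 with the substitution; state before step 8: [-2, 95, -9, 24, -49, 72, 11, -68])
step 8 (MUL): [-2, 95, -9, 24, -49, 72, -748]
step 9 (PUSH -95): [-2, 95, -9, 24, -49, 72, -748, -95]
step 10 (MUL): [-2, 95, -9, 24, -49, 72, 71060]
step 11 (PUSH 38): [-2, 95, -9, 24, -49, 72, 71060, 38]

[-2, 95, -9, 24, -49, 72, 71060, 38]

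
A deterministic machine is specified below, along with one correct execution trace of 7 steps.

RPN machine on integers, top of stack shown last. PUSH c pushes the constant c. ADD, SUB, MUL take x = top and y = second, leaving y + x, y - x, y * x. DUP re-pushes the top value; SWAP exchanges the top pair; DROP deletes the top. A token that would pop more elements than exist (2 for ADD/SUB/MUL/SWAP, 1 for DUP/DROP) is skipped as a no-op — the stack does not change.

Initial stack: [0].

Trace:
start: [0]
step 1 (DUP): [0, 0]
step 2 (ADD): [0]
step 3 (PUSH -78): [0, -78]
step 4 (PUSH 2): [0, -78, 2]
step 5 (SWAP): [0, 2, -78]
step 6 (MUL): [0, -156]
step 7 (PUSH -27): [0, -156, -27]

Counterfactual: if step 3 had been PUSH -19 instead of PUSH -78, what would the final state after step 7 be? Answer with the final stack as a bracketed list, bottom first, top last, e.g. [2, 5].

(re-executing from step 3 with the substitution; state before step 3: [0])
step 3 (PUSH -19): [0, -19]
step 4 (PUSH 2): [0, -19, 2]
step 5 (SWAP): [0, 2, -19]
step 6 (MUL): [0, -38]
step 7 (PUSH -27): [0, -38, -27]

[0, -38, -27]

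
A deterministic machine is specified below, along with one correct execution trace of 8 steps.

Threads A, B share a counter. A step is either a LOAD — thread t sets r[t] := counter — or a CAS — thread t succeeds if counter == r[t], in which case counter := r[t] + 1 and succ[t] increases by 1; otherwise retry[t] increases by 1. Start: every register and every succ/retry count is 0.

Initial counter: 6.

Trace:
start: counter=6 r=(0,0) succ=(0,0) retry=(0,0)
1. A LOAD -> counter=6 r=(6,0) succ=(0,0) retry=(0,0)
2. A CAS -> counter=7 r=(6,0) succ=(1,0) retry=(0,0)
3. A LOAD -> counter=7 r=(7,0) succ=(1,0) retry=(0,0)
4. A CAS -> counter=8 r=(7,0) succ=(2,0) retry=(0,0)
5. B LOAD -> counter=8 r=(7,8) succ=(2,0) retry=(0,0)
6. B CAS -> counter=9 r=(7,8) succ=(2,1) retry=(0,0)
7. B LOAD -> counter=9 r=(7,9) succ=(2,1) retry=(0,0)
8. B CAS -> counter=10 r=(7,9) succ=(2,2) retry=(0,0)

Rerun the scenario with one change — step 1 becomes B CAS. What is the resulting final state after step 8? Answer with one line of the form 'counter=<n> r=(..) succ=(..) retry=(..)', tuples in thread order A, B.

counter=9 r=(6,8) succ=(1,2) retry=(1,1)

(re-executing from step 1 with the substitution; state before step 1: counter=6 r=(0,0) succ=(0,0) retry=(0,0))
1. B CAS -> counter=6 r=(0,0) succ=(0,0) retry=(0,1)
2. A CAS -> counter=6 r=(0,0) succ=(0,0) retry=(1,1)
3. A LOAD -> counter=6 r=(6,0) succ=(0,0) retry=(1,1)
4. A CAS -> counter=7 r=(6,0) succ=(1,0) retry=(1,1)
5. B LOAD -> counter=7 r=(6,7) succ=(1,0) retry=(1,1)
6. B CAS -> counter=8 r=(6,7) succ=(1,1) retry=(1,1)
7. B LOAD -> counter=8 r=(6,8) succ=(1,1) retry=(1,1)
8. B CAS -> counter=9 r=(6,8) succ=(1,2) retry=(1,1)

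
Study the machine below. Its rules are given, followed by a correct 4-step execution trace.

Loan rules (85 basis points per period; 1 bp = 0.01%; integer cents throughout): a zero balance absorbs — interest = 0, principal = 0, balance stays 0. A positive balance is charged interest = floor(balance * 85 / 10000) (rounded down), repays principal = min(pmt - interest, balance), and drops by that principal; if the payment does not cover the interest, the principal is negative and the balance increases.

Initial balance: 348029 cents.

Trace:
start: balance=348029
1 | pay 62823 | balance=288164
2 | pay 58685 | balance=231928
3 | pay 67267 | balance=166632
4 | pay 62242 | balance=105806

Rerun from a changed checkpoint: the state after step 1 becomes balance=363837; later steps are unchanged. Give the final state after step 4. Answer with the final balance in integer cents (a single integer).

state after step 1 := balance=363837
2 | pay 58685 | balance=308244
3 | pay 67267 | balance=243597
4 | pay 62242 | balance=183425

183425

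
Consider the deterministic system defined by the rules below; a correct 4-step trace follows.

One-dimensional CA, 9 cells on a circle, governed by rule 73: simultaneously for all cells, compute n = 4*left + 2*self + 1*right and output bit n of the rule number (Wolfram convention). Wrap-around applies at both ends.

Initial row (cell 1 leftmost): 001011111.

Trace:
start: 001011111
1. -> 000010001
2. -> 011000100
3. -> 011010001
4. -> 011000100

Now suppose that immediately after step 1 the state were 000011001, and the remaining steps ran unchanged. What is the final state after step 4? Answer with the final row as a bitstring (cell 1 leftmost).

011011011

state after step 1 := 000011001
2. -> 011011000
3. -> 011011011
4. -> 011011011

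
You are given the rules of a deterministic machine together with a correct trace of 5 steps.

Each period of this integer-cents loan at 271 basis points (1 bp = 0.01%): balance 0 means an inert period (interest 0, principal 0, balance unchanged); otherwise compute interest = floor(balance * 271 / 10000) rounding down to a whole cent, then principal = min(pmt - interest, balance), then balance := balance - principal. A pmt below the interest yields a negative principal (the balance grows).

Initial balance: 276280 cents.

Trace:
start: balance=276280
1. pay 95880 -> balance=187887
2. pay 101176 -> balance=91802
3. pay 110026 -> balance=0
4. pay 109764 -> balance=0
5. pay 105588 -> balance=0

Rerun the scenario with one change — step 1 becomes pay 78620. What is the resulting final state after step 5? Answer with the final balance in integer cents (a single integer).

(re-executing from step 1 with the substitution; state before step 1: balance=276280)
1. pay 78620 -> balance=205147
2. pay 101176 -> balance=109530
3. pay 110026 -> balance=2472
4. pay 109764 -> balance=0
5. pay 105588 -> balance=0

0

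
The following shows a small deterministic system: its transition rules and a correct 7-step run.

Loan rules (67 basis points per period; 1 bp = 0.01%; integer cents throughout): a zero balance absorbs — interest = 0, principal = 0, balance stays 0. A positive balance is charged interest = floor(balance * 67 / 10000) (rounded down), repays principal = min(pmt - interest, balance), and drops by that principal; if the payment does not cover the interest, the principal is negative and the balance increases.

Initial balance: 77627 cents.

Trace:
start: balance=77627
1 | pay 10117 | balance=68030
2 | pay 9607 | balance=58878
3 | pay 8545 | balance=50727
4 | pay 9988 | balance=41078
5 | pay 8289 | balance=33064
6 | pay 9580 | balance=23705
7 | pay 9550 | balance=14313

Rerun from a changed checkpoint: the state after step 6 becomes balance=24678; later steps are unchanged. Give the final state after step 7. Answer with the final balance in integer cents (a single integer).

15293

state after step 6 := balance=24678
7 | pay 9550 | balance=15293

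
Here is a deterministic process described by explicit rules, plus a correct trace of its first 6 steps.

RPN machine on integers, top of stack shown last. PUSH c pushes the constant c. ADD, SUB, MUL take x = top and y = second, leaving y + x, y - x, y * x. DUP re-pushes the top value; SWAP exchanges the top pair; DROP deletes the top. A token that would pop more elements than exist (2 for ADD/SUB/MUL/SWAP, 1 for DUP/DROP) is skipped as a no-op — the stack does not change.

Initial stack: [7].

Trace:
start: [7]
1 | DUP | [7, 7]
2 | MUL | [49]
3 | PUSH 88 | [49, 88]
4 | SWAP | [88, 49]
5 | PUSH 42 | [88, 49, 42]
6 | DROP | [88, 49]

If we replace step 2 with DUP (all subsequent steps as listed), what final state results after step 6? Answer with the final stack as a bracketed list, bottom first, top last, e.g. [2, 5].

(re-executing from step 2 with the substitution; state before step 2: [7, 7])
2 | DUP | [7, 7, 7]
3 | PUSH 88 | [7, 7, 7, 88]
4 | SWAP | [7, 7, 88, 7]
5 | PUSH 42 | [7, 7, 88, 7, 42]
6 | DROP | [7, 7, 88, 7]

[7, 7, 88, 7]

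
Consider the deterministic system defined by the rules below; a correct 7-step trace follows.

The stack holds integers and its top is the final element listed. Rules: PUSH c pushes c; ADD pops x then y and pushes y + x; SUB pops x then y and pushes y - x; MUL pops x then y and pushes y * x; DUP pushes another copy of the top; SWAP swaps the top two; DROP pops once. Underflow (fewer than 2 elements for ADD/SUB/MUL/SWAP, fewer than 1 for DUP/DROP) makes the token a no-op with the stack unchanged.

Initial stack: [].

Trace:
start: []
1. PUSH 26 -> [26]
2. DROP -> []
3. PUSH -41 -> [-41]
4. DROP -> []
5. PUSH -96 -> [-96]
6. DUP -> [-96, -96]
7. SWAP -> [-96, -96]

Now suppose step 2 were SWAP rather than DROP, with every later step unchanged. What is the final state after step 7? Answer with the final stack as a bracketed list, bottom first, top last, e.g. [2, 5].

(re-executing from step 2 with the substitution; state before step 2: [26])
2. SWAP -> [26]
3. PUSH -41 -> [26, -41]
4. DROP -> [26]
5. PUSH -96 -> [26, -96]
6. DUP -> [26, -96, -96]
7. SWAP -> [26, -96, -96]

[26, -96, -96]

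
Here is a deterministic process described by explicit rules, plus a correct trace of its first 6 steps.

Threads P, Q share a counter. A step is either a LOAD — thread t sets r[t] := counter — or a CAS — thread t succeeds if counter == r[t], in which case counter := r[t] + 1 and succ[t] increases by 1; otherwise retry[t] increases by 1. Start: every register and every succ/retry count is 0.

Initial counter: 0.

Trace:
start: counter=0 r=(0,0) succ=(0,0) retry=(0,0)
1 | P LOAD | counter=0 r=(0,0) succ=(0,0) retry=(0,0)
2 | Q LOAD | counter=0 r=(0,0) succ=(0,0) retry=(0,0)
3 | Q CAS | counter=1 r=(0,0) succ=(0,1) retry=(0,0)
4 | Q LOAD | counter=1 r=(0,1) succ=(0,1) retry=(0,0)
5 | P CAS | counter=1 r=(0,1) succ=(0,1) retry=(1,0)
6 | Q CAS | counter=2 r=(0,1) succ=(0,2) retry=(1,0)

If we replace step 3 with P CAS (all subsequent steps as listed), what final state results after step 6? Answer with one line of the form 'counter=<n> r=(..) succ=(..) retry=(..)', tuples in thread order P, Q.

(re-executing from step 3 with the substitution; state before step 3: counter=0 r=(0,0) succ=(0,0) retry=(0,0))
3 | P CAS | counter=1 r=(0,0) succ=(1,0) retry=(0,0)
4 | Q LOAD | counter=1 r=(0,1) succ=(1,0) retry=(0,0)
5 | P CAS | counter=1 r=(0,1) succ=(1,0) retry=(1,0)
6 | Q CAS | counter=2 r=(0,1) succ=(1,1) retry=(1,0)

counter=2 r=(0,1) succ=(1,1) retry=(1,0)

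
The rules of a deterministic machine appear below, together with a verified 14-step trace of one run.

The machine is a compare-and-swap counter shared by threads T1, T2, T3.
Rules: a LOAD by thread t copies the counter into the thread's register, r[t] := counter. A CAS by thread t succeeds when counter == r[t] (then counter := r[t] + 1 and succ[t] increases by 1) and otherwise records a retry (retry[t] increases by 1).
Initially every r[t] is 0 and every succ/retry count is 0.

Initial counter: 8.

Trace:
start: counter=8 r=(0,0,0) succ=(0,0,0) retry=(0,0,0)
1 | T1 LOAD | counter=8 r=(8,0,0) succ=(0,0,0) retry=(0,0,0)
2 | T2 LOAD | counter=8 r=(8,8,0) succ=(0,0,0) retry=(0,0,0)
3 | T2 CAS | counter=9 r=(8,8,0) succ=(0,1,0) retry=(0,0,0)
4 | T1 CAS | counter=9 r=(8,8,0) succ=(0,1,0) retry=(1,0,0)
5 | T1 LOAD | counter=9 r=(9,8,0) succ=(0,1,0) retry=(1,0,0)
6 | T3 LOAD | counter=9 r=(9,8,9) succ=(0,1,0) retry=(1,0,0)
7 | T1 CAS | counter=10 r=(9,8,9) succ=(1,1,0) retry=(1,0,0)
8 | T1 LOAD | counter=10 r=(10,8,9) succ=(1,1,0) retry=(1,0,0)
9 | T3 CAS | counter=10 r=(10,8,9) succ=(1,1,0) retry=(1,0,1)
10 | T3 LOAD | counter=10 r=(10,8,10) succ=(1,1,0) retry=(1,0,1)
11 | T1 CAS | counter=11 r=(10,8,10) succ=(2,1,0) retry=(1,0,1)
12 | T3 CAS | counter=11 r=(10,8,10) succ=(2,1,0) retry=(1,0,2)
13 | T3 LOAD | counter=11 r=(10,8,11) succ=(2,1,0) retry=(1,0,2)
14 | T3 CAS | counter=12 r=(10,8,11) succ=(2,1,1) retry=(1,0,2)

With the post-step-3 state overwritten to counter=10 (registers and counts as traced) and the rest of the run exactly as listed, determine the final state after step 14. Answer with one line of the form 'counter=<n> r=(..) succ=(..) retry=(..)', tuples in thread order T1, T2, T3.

counter=13 r=(11,8,12) succ=(2,1,1) retry=(1,0,2)

state after step 3 := counter=10 r=(8,8,0) succ=(0,1,0) retry=(0,0,0)
4 | T1 CAS | counter=10 r=(8,8,0) succ=(0,1,0) retry=(1,0,0)
5 | T1 LOAD | counter=10 r=(10,8,0) succ=(0,1,0) retry=(1,0,0)
6 | T3 LOAD | counter=10 r=(10,8,10) succ=(0,1,0) retry=(1,0,0)
7 | T1 CAS | counter=11 r=(10,8,10) succ=(1,1,0) retry=(1,0,0)
8 | T1 LOAD | counter=11 r=(11,8,10) succ=(1,1,0) retry=(1,0,0)
9 | T3 CAS | counter=11 r=(11,8,10) succ=(1,1,0) retry=(1,0,1)
10 | T3 LOAD | counter=11 r=(11,8,11) succ=(1,1,0) retry=(1,0,1)
11 | T1 CAS | counter=12 r=(11,8,11) succ=(2,1,0) retry=(1,0,1)
12 | T3 CAS | counter=12 r=(11,8,11) succ=(2,1,0) retry=(1,0,2)
13 | T3 LOAD | counter=12 r=(11,8,12) succ=(2,1,0) retry=(1,0,2)
14 | T3 CAS | counter=13 r=(11,8,12) succ=(2,1,1) retry=(1,0,2)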